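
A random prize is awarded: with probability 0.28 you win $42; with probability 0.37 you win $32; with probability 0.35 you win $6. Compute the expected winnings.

25.7

E[payout] = 42·0.28 + 32·0.37 + 6·0.35
 = 11.76 + 11.84 + 2.1
 = 25.7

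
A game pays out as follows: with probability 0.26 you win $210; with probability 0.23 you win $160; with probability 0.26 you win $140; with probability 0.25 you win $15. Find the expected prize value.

131.55

E[payout] = 210·0.26 + 160·0.23 + 140·0.26 + 15·0.25
 = 54.6 + 36.8 + 36.4 + 3.75
 = 131.55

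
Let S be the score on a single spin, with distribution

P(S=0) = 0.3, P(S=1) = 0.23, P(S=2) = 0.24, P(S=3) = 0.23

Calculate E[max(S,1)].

E[max(S,1)] = Σ max(s,1)·P(S=s)
 = 1·0.3 + 1·0.23 + 2·0.24 + 3·0.23
 = 0.3 + 0.23 + 0.48 + 0.69
 = 1.7

1.7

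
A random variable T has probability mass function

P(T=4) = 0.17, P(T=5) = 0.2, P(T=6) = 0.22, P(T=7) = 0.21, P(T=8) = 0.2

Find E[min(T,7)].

E[min(T,7)] = Σ min(t,7)·P(T=t)
 = 4·0.17 + 5·0.2 + 6·0.22 + 7·0.21 + 7·0.2
 = 0.68 + 1 + 1.32 + 1.47 + 1.4
 = 5.87

5.87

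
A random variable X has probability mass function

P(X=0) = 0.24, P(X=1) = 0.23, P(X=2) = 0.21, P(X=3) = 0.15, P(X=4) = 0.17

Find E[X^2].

E[X^2] = Σ x^2·P(X=x)
 = 0·0.24 + 1·0.23 + 4·0.21 + 9·0.15 + 16·0.17
 = 0 + 0.23 + 0.84 + 1.35 + 2.72
 = 5.14

5.14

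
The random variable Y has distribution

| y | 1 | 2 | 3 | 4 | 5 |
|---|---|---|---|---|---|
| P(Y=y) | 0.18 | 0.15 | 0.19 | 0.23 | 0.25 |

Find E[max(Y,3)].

3.73

E[max(Y,3)] = Σ max(y,3)·P(Y=y)
 = 3·0.18 + 3·0.15 + 3·0.19 + 4·0.23 + 5·0.25
 = 0.54 + 0.45 + 0.57 + 0.92 + 1.25
 = 3.73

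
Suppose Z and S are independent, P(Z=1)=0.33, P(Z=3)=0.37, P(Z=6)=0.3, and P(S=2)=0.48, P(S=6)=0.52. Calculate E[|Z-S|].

E[|Z-S|] = Σ_z Σ_s |z-s| · P(Z=z)P(S=s)
 = 1·0.1584 + 5·0.1716 + 1·0.1776 + 3·0.1924 + 4·0.144 + 0·0.156
 = 0.1584 + 0.858 + 0.1776 + 0.5772 + 0.576 + 0
 = 2.3472

2.3472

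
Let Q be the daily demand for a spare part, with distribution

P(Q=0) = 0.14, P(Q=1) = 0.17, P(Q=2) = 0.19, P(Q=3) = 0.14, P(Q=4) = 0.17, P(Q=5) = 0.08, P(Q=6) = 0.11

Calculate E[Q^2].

E[Q^2] = Σ q^2·P(Q=q)
 = 0·0.14 + 1·0.17 + 4·0.19 + 9·0.14 + 16·0.17 + 25·0.08 + 36·0.11
 = 0 + 0.17 + 0.76 + 1.26 + 2.72 + 2 + 3.96
 = 10.87

10.87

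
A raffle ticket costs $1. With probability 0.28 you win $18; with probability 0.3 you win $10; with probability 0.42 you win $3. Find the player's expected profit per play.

8.3

E[payout] = 18·0.28 + 10·0.3 + 3·0.42
 = 5.04 + 3 + 1.26
 = 9.3
Net = 9.3 - 1 = 8.3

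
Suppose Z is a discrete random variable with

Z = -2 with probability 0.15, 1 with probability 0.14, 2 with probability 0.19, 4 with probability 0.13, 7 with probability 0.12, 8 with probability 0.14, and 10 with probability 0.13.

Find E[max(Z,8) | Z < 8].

P(Z < 8) = 0.15 + 0.14 + 0.19 + 0.13 + 0.12 = 0.73.
E[max(Z,8) | Z < 8] = [8·0.15 + 8·0.14 + 8·0.19 + 8·0.13 + 8·0.12] / 0.73
 = 5.84 / 0.73
 = 8

8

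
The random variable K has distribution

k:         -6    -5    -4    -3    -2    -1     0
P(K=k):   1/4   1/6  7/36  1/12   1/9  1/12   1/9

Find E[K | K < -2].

-4.84

P(K < -2) = 1/4 + 1/6 + 7/36 + 1/12 = 25/36.
E[K | K < -2] = [(-6)·1/4 + (-5)·1/6 + (-4)·7/36 + (-3)·1/12] / (25/36)
 = -121/36 / (25/36)
 = -121/25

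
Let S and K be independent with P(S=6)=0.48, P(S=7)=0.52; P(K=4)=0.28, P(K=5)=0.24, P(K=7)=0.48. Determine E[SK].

E[SK] = Σ_s Σ_k sk · P(S=s)P(K=k)
 = 24·0.1344 + 30·0.1152 + 42·0.2304 + 28·0.1456 + 35·0.1248 + 49·0.2496
 = 3.2256 + 3.456 + 9.6768 + 4.0768 + 4.368 + 12.2304
 = 37.0336

37.0336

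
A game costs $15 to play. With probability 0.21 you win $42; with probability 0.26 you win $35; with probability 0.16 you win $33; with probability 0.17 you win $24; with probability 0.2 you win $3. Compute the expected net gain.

12.88

E[payout] = 42·0.21 + 35·0.26 + 33·0.16 + 24·0.17 + 3·0.2
 = 8.82 + 9.1 + 5.28 + 4.08 + 0.6
 = 27.88
Net = 27.88 - 15 = 12.88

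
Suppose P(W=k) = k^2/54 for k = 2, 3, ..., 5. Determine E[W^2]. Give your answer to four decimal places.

18.1111

E[W^2] = Σ w^2·P(W=w)
 = 4·2/27 + 9·1/6 + 16·8/27 + 25·25/54
 = 8/27 + 3/2 + 128/27 + 625/54
 = 163/9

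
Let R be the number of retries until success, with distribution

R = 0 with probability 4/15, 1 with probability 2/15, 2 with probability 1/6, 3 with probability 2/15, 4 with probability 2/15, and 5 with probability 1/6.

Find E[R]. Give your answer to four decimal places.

2.2333

E[R] = Σ r·P(R=r)
 = 0·4/15 + 1·2/15 + 2·1/6 + 3·2/15 + 4·2/15 + 5·1/6
 = 0 + 2/15 + 1/3 + 2/5 + 8/15 + 5/6
 = 67/30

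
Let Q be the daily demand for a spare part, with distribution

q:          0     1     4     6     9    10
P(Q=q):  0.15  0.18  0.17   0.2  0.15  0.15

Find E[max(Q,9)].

E[max(Q,9)] = Σ max(q,9)·P(Q=q)
 = 9·0.15 + 9·0.18 + 9·0.17 + 9·0.2 + 9·0.15 + 10·0.15
 = 1.35 + 1.62 + 1.53 + 1.8 + 1.35 + 1.5
 = 9.15

9.15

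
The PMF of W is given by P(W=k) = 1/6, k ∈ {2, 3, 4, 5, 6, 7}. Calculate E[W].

E[W] = Σ w·P(W=w)
 = 2·1/6 + 3·1/6 + 4·1/6 + 5·1/6 + 6·1/6 + 7·1/6
 = 1/3 + 1/2 + 2/3 + 5/6 + 1 + 7/6
 = 9/2

4.5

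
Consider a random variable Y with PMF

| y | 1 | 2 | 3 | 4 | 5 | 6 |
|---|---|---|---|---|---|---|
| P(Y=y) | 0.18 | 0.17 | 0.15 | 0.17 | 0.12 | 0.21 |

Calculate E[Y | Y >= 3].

P(Y >= 3) = 0.15 + 0.17 + 0.12 + 0.21 = 0.65.
E[Y | Y >= 3] = [3·0.15 + 4·0.17 + 5·0.12 + 6·0.21] / 0.65
 = 2.99 / 0.65
 = 23/5

4.6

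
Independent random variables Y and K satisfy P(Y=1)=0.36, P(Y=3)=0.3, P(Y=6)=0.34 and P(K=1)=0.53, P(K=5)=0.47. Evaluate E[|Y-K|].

2.3376

E[|Y-K|] = Σ_y Σ_k |y-k| · P(Y=y)P(K=k)
 = 0·0.1908 + 4·0.1692 + 2·0.159 + 2·0.141 + 5·0.1802 + 1·0.1598
 = 0 + 0.6768 + 0.318 + 0.282 + 0.901 + 0.1598
 = 2.3376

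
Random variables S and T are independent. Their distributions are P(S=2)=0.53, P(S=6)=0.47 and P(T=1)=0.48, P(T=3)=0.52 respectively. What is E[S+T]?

E[S+T] = Σ_s Σ_t (s+t) · P(S=s)P(T=t)
 = 3·0.2544 + 5·0.2756 + 7·0.2256 + 9·0.2444
 = 0.7632 + 1.378 + 1.5792 + 2.1996
 = 5.92

5.92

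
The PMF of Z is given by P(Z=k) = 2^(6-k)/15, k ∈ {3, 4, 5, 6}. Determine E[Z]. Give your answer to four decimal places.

E[Z] = Σ z·P(Z=z)
 = 3·8/15 + 4·4/15 + 5·2/15 + 6·1/15
 = 8/5 + 16/15 + 2/3 + 2/5
 = 56/15

3.7333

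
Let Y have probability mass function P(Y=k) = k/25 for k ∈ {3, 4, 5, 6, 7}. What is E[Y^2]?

31

E[Y^2] = Σ y^2·P(Y=y)
 = 9·3/25 + 16·4/25 + 25·1/5 + 36·6/25 + 49·7/25
 = 27/25 + 64/25 + 5 + 216/25 + 343/25
 = 31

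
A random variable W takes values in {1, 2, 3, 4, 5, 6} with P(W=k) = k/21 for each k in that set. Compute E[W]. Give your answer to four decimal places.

E[W] = Σ w·P(W=w)
 = 1·1/21 + 2·2/21 + 3·1/7 + 4·4/21 + 5·5/21 + 6·2/7
 = 1/21 + 4/21 + 3/7 + 16/21 + 25/21 + 12/7
 = 13/3

4.3333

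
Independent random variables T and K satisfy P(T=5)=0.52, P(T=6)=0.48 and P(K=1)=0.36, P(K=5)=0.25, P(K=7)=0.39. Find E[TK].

E[TK] = Σ_t Σ_k tk · P(T=t)P(K=k)
 = 5·0.1872 + 25·0.13 + 35·0.2028 + 6·0.1728 + 30·0.12 + 42·0.1872
 = 0.936 + 3.25 + 7.098 + 1.0368 + 3.6 + 7.8624
 = 23.7832

23.7832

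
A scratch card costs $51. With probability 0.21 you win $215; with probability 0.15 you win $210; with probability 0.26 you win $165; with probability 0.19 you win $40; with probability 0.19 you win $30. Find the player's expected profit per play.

81.85

E[payout] = 215·0.21 + 210·0.15 + 165·0.26 + 40·0.19 + 30·0.19
 = 45.15 + 31.5 + 42.9 + 7.6 + 5.7
 = 132.85
Net = 132.85 - 51 = 81.85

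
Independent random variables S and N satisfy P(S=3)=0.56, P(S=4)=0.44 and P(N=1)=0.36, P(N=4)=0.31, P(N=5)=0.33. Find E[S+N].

E[S+N] = Σ_s Σ_n (s+n) · P(S=s)P(N=n)
 = 4·0.2016 + 7·0.1736 + 8·0.1848 + 5·0.1584 + 8·0.1364 + 9·0.1452
 = 0.8064 + 1.2152 + 1.4784 + 0.792 + 1.0912 + 1.3068
 = 6.69

6.69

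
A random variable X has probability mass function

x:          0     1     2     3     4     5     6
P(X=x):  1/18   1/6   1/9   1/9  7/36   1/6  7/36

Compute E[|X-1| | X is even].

P(X is even) = 1/18 + 1/9 + 7/36 + 7/36 = 5/9.
E[|X-1| | X is even] = [1·1/18 + 1·1/9 + 3·7/36 + 5·7/36] / (5/9)
 = 31/18 / (5/9)
 = 31/10

3.1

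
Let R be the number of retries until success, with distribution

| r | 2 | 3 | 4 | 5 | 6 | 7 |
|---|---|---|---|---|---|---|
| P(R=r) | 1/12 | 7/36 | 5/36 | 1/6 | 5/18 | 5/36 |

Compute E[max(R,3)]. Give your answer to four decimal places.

E[max(R,3)] = Σ max(r,3)·P(R=r)
 = 3·1/12 + 3·7/36 + 4·5/36 + 5·1/6 + 6·5/18 + 7·5/36
 = 1/4 + 7/12 + 5/9 + 5/6 + 5/3 + 35/36
 = 175/36

4.8611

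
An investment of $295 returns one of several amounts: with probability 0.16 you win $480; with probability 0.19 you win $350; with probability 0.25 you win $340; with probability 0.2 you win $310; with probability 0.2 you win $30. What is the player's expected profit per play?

1.3

E[payout] = 480·0.16 + 350·0.19 + 340·0.25 + 310·0.2 + 30·0.2
 = 76.8 + 66.5 + 85 + 62 + 6
 = 296.3
Net = 296.3 - 295 = 1.3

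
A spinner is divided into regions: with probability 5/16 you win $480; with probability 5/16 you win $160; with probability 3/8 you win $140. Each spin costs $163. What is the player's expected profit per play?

89.5

E[payout] = 480·5/16 + 160·5/16 + 140·3/8
 = 150 + 50 + 105/2
 = 505/2
Net = 505/2 - 163 = 179/2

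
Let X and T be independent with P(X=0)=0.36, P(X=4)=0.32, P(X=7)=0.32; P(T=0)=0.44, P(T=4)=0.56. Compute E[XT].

E[XT] = Σ_x Σ_t xt · P(X=x)P(T=t)
 = 0·0.1584 + 0·0.2016 + 0·0.1408 + 16·0.1792 + 0·0.1408 + 28·0.1792
 = 0 + 0 + 0 + 2.8672 + 0 + 5.0176
 = 7.8848

7.8848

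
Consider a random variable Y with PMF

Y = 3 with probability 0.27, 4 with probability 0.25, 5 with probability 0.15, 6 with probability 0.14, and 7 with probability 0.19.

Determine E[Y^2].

E[Y^2] = Σ y^2·P(Y=y)
 = 9·0.27 + 16·0.25 + 25·0.15 + 36·0.14 + 49·0.19
 = 2.43 + 4 + 3.75 + 5.04 + 9.31
 = 24.53

24.53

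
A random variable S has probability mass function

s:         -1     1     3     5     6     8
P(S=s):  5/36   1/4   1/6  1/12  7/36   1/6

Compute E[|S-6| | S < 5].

4.9

P(S < 5) = 5/36 + 1/4 + 1/6 = 5/9.
E[|S-6| | S < 5] = [7·5/36 + 5·1/4 + 3·1/6] / (5/9)
 = 49/18 / (5/9)
 = 49/10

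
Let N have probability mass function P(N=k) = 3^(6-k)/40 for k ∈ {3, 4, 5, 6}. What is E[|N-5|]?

1.6

E[|N-5|] = Σ |n-5|·P(N=n)
 = 2·27/40 + 1·9/40 + 0·3/40 + 1·1/40
 = 27/20 + 9/40 + 0 + 1/40
 = 8/5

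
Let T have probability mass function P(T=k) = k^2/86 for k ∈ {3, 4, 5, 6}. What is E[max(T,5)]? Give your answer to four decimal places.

E[max(T,5)] = Σ max(t,5)·P(T=t)
 = 5·9/86 + 5·8/43 + 5·25/86 + 6·18/43
 = 45/86 + 40/43 + 125/86 + 108/43
 = 233/43

5.4186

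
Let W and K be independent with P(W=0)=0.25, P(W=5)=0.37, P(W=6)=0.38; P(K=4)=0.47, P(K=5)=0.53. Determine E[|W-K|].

E[|W-K|] = Σ_w Σ_k |w-k| · P(W=w)P(K=k)
 = 4·0.1175 + 5·0.1325 + 1·0.1739 + 0·0.1961 + 2·0.1786 + 1·0.2014
 = 0.47 + 0.6625 + 0.1739 + 0 + 0.3572 + 0.2014
 = 1.865

1.865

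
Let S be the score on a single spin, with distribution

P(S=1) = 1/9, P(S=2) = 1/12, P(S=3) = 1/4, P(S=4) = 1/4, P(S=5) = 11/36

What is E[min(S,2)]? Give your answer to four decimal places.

1.8889

E[min(S,2)] = Σ min(s,2)·P(S=s)
 = 1·1/9 + 2·1/12 + 2·1/4 + 2·1/4 + 2·11/36
 = 1/9 + 1/6 + 1/2 + 1/2 + 11/18
 = 17/9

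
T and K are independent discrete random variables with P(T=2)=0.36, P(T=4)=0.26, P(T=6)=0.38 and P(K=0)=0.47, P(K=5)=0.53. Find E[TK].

10.706

E[TK] = Σ_t Σ_k tk · P(T=t)P(K=k)
 = 0·0.1692 + 10·0.1908 + 0·0.1222 + 20·0.1378 + 0·0.1786 + 30·0.2014
 = 0 + 1.908 + 0 + 2.756 + 0 + 6.042
 = 10.706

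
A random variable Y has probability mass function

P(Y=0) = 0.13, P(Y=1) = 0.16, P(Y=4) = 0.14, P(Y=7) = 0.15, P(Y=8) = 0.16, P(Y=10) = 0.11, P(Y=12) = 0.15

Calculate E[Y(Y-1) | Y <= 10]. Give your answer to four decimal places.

31.5765

P(Y <= 10) = 0.13 + 0.16 + 0.14 + 0.15 + 0.16 + 0.11 = 0.85.
E[Y(Y-1) | Y <= 10] = [0·0.13 + 0·0.16 + 12·0.14 + 42·0.15 + 56·0.16 + 90·0.11] / 0.85
 = 26.84 / 0.85
 = 2684/85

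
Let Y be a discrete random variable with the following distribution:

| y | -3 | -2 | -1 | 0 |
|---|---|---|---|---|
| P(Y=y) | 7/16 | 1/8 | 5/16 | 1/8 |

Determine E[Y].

E[Y] = Σ y·P(Y=y)
 = (-3)·7/16 + (-2)·1/8 + (-1)·5/16 + 0·1/8
 = (-21/16) + (-1/4) + (-5/16) + 0
 = -15/8

-1.875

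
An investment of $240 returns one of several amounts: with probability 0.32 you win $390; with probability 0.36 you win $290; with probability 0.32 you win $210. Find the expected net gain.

E[payout] = 390·0.32 + 290·0.36 + 210·0.32
 = 124.8 + 104.4 + 67.2
 = 296.4
Net = 296.4 - 240 = 56.4

56.4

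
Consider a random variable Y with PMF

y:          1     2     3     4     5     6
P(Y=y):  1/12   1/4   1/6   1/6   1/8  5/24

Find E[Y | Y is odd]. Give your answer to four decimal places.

P(Y is odd) = 1/12 + 1/6 + 1/8 = 3/8.
E[Y | Y is odd] = [1·1/12 + 3·1/6 + 5·1/8] / (3/8)
 = 29/24 / (3/8)
 = 29/9

3.2222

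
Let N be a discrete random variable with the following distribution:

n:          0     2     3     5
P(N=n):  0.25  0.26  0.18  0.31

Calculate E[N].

E[N] = Σ n·P(N=n)
 = 0·0.25 + 2·0.26 + 3·0.18 + 5·0.31
 = 0 + 0.52 + 0.54 + 1.55
 = 2.61

2.61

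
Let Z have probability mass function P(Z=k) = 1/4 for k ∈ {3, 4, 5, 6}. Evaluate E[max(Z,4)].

E[max(Z,4)] = Σ max(z,4)·P(Z=z)
 = 4·1/4 + 4·1/4 + 5·1/4 + 6·1/4
 = 1 + 1 + 5/4 + 3/2
 = 19/4

4.75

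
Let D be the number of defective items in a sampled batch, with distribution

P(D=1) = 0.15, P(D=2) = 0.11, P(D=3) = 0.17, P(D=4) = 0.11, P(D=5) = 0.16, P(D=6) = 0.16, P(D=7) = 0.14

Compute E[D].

E[D] = Σ d·P(D=d)
 = 1·0.15 + 2·0.11 + 3·0.17 + 4·0.11 + 5·0.16 + 6·0.16 + 7·0.14
 = 0.15 + 0.22 + 0.51 + 0.44 + 0.8 + 0.96 + 0.98
 = 4.06

4.06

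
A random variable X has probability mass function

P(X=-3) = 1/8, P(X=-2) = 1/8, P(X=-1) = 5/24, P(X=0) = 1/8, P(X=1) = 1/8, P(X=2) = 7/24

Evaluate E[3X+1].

0.625

E[3X+1] = Σ (3x+1)·P(X=x)
 = (-8)·1/8 + (-5)·1/8 + (-2)·5/24 + 1·1/8 + 4·1/8 + 7·7/24
 = (-1) + (-5/8) + (-5/12) + 1/8 + 1/2 + 49/24
 = 5/8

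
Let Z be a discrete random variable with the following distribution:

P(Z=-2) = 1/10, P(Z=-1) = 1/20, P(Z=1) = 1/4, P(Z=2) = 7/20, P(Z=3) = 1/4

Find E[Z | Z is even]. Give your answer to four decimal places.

1.1111

P(Z is even) = 1/10 + 7/20 = 9/20.
E[Z | Z is even] = [(-2)·1/10 + 2·7/20] / (9/20)
 = 1/2 / (9/20)
 = 10/9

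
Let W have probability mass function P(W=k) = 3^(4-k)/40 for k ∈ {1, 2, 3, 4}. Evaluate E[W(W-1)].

E[W(W-1)] = Σ w(w-1)·P(W=w)
 = 0·27/40 + 2·9/40 + 6·3/40 + 12·1/40
 = 0 + 9/20 + 9/20 + 3/10
 = 6/5

1.2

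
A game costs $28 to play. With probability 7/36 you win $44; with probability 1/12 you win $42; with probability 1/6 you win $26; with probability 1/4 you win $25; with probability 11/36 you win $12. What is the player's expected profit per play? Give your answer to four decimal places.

E[payout] = 44·7/36 + 42·1/12 + 26·1/6 + 25·1/4 + 12·11/36
 = 77/9 + 7/2 + 13/3 + 25/4 + 11/3
 = 947/36
Net = 947/36 - 28 = -61/36

-1.6944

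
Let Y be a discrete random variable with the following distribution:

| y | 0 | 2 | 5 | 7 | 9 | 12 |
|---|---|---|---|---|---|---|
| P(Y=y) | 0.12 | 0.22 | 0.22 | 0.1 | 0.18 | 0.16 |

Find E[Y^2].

E[Y^2] = Σ y^2·P(Y=y)
 = 0·0.12 + 4·0.22 + 25·0.22 + 49·0.1 + 81·0.18 + 144·0.16
 = 0 + 0.88 + 5.5 + 4.9 + 14.58 + 23.04
 = 48.9

48.9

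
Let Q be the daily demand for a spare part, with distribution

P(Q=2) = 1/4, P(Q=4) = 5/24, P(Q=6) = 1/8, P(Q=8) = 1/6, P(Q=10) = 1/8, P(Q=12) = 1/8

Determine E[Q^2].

50

E[Q^2] = Σ q^2·P(Q=q)
 = 4·1/4 + 16·5/24 + 36·1/8 + 64·1/6 + 100·1/8 + 144·1/8
 = 1 + 10/3 + 9/2 + 32/3 + 25/2 + 18
 = 50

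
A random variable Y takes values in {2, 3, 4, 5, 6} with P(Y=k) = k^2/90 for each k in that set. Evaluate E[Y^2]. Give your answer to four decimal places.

25.2667

E[Y^2] = Σ y^2·P(Y=y)
 = 4·2/45 + 9·1/10 + 16·8/45 + 25·5/18 + 36·2/5
 = 8/45 + 9/10 + 128/45 + 125/18 + 72/5
 = 379/15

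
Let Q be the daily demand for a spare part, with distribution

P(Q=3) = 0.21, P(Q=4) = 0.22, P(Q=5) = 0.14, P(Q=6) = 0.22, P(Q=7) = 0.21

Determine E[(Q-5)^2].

E[(Q-5)^2] = Σ (q-5)^2·P(Q=q)
 = 4·0.21 + 1·0.22 + 0·0.14 + 1·0.22 + 4·0.21
 = 0.84 + 0.22 + 0 + 0.22 + 0.84
 = 2.12

2.12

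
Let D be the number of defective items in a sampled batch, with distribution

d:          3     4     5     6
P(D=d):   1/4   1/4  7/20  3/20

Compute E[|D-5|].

0.9

E[|D-5|] = Σ |d-5|·P(D=d)
 = 2·1/4 + 1·1/4 + 0·7/20 + 1·3/20
 = 1/2 + 1/4 + 0 + 3/20
 = 9/10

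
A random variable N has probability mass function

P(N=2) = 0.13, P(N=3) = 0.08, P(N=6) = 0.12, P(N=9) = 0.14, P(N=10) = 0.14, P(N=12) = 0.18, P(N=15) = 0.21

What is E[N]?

9.19

E[N] = Σ n·P(N=n)
 = 2·0.13 + 3·0.08 + 6·0.12 + 9·0.14 + 10·0.14 + 12·0.18 + 15·0.21
 = 0.26 + 0.24 + 0.72 + 1.26 + 1.4 + 2.16 + 3.15
 = 9.19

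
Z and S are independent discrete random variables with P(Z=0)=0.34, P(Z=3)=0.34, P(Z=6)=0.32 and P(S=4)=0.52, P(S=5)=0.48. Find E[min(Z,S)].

2.4536

E[min(Z,S)] = Σ_z Σ_s min(z,s) · P(Z=z)P(S=s)
 = 0·0.1768 + 0·0.1632 + 3·0.1768 + 3·0.1632 + 4·0.1664 + 5·0.1536
 = 0 + 0 + 0.5304 + 0.4896 + 0.6656 + 0.768
 = 2.4536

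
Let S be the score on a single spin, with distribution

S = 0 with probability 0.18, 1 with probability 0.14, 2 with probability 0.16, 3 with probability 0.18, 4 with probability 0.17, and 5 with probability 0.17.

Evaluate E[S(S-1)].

6.84

E[S(S-1)] = Σ s(s-1)·P(S=s)
 = 0·0.18 + 0·0.14 + 2·0.16 + 6·0.18 + 12·0.17 + 20·0.17
 = 0 + 0 + 0.32 + 1.08 + 2.04 + 3.4
 = 6.84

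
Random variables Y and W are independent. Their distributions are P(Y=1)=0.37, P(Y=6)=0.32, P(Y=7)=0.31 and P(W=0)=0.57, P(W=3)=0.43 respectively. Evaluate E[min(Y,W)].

E[min(Y,W)] = Σ_y Σ_w min(y,w) · P(Y=y)P(W=w)
 = 0·0.2109 + 1·0.1591 + 0·0.1824 + 3·0.1376 + 0·0.1767 + 3·0.1333
 = 0 + 0.1591 + 0 + 0.4128 + 0 + 0.3999
 = 0.9718

0.9718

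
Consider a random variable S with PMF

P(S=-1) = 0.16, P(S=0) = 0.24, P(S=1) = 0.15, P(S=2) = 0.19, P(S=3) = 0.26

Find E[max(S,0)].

1.31

E[max(S,0)] = Σ max(s,0)·P(S=s)
 = 0·0.16 + 0·0.24 + 1·0.15 + 2·0.19 + 3·0.26
 = 0 + 0 + 0.15 + 0.38 + 0.78
 = 1.31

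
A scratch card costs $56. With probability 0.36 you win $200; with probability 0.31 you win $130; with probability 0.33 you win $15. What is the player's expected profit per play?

E[payout] = 200·0.36 + 130·0.31 + 15·0.33
 = 72 + 40.3 + 4.95
 = 117.25
Net = 117.25 - 56 = 61.25

61.25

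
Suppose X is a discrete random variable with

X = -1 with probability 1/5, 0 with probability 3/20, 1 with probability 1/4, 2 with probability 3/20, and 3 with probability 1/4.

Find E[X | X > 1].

2.625

P(X > 1) = 3/20 + 1/4 = 2/5.
E[X | X > 1] = [2·3/20 + 3·1/4] / (2/5)
 = 21/20 / (2/5)
 = 21/8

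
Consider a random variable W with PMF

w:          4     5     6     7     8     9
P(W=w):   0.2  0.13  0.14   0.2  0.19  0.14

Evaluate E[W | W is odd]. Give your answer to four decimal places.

7.0426

P(W is odd) = 0.13 + 0.2 + 0.14 = 0.47.
E[W | W is odd] = [5·0.13 + 7·0.2 + 9·0.14] / 0.47
 = 3.31 / 0.47
 = 331/47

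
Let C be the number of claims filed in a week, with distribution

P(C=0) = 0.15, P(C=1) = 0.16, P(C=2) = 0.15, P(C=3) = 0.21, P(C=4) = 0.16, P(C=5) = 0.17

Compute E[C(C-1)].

6.88

E[C(C-1)] = Σ c(c-1)·P(C=c)
 = 0·0.15 + 0·0.16 + 2·0.15 + 6·0.21 + 12·0.16 + 20·0.17
 = 0 + 0 + 0.3 + 1.26 + 1.92 + 3.4
 = 6.88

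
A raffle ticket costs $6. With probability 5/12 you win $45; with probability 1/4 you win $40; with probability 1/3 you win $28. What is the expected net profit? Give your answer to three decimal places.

32.083

E[payout] = 45·5/12 + 40·1/4 + 28·1/3
 = 75/4 + 10 + 28/3
 = 457/12
Net = 457/12 - 6 = 385/12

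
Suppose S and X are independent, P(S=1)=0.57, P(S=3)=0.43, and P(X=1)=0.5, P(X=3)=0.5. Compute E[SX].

3.72

E[SX] = Σ_s Σ_x sx · P(S=s)P(X=x)
 = 1·0.285 + 3·0.285 + 3·0.215 + 9·0.215
 = 0.285 + 0.855 + 0.645 + 1.935
 = 3.72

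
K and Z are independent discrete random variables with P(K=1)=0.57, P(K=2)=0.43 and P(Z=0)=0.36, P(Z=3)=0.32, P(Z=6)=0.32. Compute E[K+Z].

4.31

E[K+Z] = Σ_k Σ_z (k+z) · P(K=k)P(Z=z)
 = 1·0.2052 + 4·0.1824 + 7·0.1824 + 2·0.1548 + 5·0.1376 + 8·0.1376
 = 0.2052 + 0.7296 + 1.2768 + 0.3096 + 0.688 + 1.1008
 = 4.31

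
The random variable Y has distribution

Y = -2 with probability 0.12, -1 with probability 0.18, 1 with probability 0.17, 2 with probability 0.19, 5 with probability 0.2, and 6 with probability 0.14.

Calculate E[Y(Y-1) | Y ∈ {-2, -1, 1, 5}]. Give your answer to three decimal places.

P(Y ∈ {-2, -1, 1, 5}) = 0.12 + 0.18 + 0.17 + 0.2 = 0.67.
E[Y(Y-1) | Y ∈ {-2, -1, 1, 5}] = [6·0.12 + 2·0.18 + 0·0.17 + 20·0.2] / 0.67
 = 5.08 / 0.67
 = 508/67

7.582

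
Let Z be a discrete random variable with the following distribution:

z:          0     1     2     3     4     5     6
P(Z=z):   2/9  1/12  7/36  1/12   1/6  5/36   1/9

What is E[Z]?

2.75

E[Z] = Σ z·P(Z=z)
 = 0·2/9 + 1·1/12 + 2·7/36 + 3·1/12 + 4·1/6 + 5·5/36 + 6·1/9
 = 0 + 1/12 + 7/18 + 1/4 + 2/3 + 25/36 + 2/3
 = 11/4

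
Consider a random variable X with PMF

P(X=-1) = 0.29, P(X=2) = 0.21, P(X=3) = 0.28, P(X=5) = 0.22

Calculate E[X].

2.07

E[X] = Σ x·P(X=x)
 = (-1)·0.29 + 2·0.21 + 3·0.28 + 5·0.22
 = (-0.29) + 0.42 + 0.84 + 1.1
 = 2.07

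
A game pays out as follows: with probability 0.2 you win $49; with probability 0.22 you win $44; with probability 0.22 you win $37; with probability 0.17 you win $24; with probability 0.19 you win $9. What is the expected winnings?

E[payout] = 49·0.2 + 44·0.22 + 37·0.22 + 24·0.17 + 9·0.19
 = 9.8 + 9.68 + 8.14 + 4.08 + 1.71
 = 33.41

33.41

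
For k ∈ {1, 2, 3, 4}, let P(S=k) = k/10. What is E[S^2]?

E[S^2] = Σ s^2·P(S=s)
 = 1·1/10 + 4·1/5 + 9·3/10 + 16·2/5
 = 1/10 + 4/5 + 27/10 + 32/5
 = 10

10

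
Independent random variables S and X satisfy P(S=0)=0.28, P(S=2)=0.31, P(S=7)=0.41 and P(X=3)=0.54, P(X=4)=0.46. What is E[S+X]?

E[S+X] = Σ_s Σ_x (s+x) · P(S=s)P(X=x)
 = 3·0.1512 + 4·0.1288 + 5·0.1674 + 6·0.1426 + 10·0.2214 + 11·0.1886
 = 0.4536 + 0.5152 + 0.837 + 0.8556 + 2.214 + 2.0746
 = 6.95

6.95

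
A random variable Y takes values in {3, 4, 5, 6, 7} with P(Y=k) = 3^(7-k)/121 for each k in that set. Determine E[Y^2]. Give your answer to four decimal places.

12.7521

E[Y^2] = Σ y^2·P(Y=y)
 = 9·81/121 + 16·27/121 + 25·9/121 + 36·3/121 + 49·1/121
 = 729/121 + 432/121 + 225/121 + 108/121 + 49/121
 = 1543/121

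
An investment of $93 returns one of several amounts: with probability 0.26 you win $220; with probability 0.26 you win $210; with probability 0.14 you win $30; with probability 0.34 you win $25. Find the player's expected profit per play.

E[payout] = 220·0.26 + 210·0.26 + 30·0.14 + 25·0.34
 = 57.2 + 54.6 + 4.2 + 8.5
 = 124.5
Net = 124.5 - 93 = 31.5

31.5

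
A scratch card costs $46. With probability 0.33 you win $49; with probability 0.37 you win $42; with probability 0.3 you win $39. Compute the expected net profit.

E[payout] = 49·0.33 + 42·0.37 + 39·0.3
 = 16.17 + 15.54 + 11.7
 = 43.41
Net = 43.41 - 46 = -2.59

-2.59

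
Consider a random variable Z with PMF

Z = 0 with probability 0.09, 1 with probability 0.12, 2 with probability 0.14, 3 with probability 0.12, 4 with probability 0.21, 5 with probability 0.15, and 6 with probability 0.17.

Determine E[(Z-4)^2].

E[(Z-4)^2] = Σ (z-4)^2·P(Z=z)
 = 16·0.09 + 9·0.12 + 4·0.14 + 1·0.12 + 0·0.21 + 1·0.15 + 4·0.17
 = 1.44 + 1.08 + 0.56 + 0.12 + 0 + 0.15 + 0.68
 = 4.03

4.03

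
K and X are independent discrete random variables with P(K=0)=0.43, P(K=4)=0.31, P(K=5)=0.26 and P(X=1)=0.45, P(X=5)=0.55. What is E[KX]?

E[KX] = Σ_k Σ_x kx · P(K=k)P(X=x)
 = 0·0.1935 + 0·0.2365 + 4·0.1395 + 20·0.1705 + 5·0.117 + 25·0.143
 = 0 + 0 + 0.558 + 3.41 + 0.585 + 3.575
 = 8.128

8.128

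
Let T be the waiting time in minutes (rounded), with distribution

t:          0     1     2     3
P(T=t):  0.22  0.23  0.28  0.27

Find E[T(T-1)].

2.18

E[T(T-1)] = Σ t(t-1)·P(T=t)
 = 0·0.22 + 0·0.23 + 2·0.28 + 6·0.27
 = 0 + 0 + 0.56 + 1.62
 = 2.18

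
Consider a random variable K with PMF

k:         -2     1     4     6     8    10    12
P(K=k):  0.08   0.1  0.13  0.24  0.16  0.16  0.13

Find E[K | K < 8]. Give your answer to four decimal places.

3.4545

P(K < 8) = 0.08 + 0.1 + 0.13 + 0.24 = 0.55.
E[K | K < 8] = [(-2)·0.08 + 1·0.1 + 4·0.13 + 6·0.24] / 0.55
 = 1.9 / 0.55
 = 38/11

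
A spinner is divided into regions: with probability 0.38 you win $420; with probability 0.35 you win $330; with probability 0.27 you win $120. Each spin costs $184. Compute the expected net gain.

E[payout] = 420·0.38 + 330·0.35 + 120·0.27
 = 159.6 + 115.5 + 32.4
 = 307.5
Net = 307.5 - 184 = 123.5

123.5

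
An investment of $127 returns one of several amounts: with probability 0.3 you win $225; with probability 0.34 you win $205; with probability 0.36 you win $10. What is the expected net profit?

13.8

E[payout] = 225·0.3 + 205·0.34 + 10·0.36
 = 67.5 + 69.7 + 3.6
 = 140.8
Net = 140.8 - 127 = 13.8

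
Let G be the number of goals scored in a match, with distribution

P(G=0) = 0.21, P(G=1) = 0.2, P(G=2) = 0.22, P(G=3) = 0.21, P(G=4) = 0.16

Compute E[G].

E[G] = Σ g·P(G=g)
 = 0·0.21 + 1·0.2 + 2·0.22 + 3·0.21 + 4·0.16
 = 0 + 0.2 + 0.44 + 0.63 + 0.64
 = 1.91

1.91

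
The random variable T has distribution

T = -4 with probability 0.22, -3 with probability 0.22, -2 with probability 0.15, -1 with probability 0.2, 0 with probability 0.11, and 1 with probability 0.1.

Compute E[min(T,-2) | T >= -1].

-2

P(T >= -1) = 0.2 + 0.11 + 0.1 = 0.41.
E[min(T,-2) | T >= -1] = [(-2)·0.2 + (-2)·0.11 + (-2)·0.1] / 0.41
 = -0.82 / 0.41
 = -2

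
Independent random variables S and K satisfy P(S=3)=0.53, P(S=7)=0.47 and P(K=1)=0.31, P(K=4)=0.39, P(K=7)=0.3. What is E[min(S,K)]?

E[min(S,K)] = Σ_s Σ_k min(s,k) · P(S=s)P(K=k)
 = 1·0.1643 + 3·0.2067 + 3·0.159 + 1·0.1457 + 4·0.1833 + 7·0.141
 = 0.1643 + 0.6201 + 0.477 + 0.1457 + 0.7332 + 0.987
 = 3.1273

3.1273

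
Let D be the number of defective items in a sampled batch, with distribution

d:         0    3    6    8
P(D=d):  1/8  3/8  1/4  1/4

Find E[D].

4.625

E[D] = Σ d·P(D=d)
 = 0·1/8 + 3·3/8 + 6·1/4 + 8·1/4
 = 0 + 9/8 + 3/2 + 2
 = 37/8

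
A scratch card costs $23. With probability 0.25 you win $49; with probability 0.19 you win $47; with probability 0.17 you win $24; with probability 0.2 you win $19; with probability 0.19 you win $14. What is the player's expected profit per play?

8.72

E[payout] = 49·0.25 + 47·0.19 + 24·0.17 + 19·0.2 + 14·0.19
 = 12.25 + 8.93 + 4.08 + 3.8 + 2.66
 = 31.72
Net = 31.72 - 23 = 8.72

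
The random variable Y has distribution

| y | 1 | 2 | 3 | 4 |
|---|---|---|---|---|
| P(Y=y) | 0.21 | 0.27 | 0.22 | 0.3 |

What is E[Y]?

E[Y] = Σ y·P(Y=y)
 = 1·0.21 + 2·0.27 + 3·0.22 + 4·0.3
 = 0.21 + 0.54 + 0.66 + 1.2
 = 2.61

2.61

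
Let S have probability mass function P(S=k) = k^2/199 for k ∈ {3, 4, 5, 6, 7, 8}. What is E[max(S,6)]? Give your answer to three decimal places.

6.889

E[max(S,6)] = Σ max(s,6)·P(S=s)
 = 6·9/199 + 6·16/199 + 6·25/199 + 6·36/199 + 7·49/199 + 8·64/199
 = 54/199 + 96/199 + 150/199 + 216/199 + 343/199 + 512/199
 = 1371/199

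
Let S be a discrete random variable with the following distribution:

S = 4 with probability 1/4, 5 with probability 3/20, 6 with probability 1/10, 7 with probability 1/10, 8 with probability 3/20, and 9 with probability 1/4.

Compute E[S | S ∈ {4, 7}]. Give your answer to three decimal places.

4.857

P(S ∈ {4, 7}) = 1/4 + 1/10 = 7/20.
E[S | S ∈ {4, 7}] = [4·1/4 + 7·1/10] / (7/20)
 = 17/10 / (7/20)
 = 34/7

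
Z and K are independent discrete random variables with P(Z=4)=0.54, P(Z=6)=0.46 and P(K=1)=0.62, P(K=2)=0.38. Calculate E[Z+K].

6.3

E[Z+K] = Σ_z Σ_k (z+k) · P(Z=z)P(K=k)
 = 5·0.3348 + 6·0.2052 + 7·0.2852 + 8·0.1748
 = 1.674 + 1.2312 + 1.9964 + 1.3984
 = 6.3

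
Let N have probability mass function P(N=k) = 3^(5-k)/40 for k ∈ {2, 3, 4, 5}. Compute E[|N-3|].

0.8

E[|N-3|] = Σ |n-3|·P(N=n)
 = 1·27/40 + 0·9/40 + 1·3/40 + 2·1/40
 = 27/40 + 0 + 3/40 + 1/20
 = 4/5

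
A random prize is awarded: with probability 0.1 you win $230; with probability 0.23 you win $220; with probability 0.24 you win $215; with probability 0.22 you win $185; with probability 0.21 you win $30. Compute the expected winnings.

E[payout] = 230·0.1 + 220·0.23 + 215·0.24 + 185·0.22 + 30·0.21
 = 23 + 50.6 + 51.6 + 40.7 + 6.3
 = 172.2

172.2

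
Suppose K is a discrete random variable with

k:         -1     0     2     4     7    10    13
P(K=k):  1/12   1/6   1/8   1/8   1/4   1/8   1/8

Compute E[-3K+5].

E[-3K+5] = Σ (-3k+5)·P(K=k)
 = 8·1/12 + 5·1/6 + (-1)·1/8 + (-7)·1/8 + (-16)·1/4 + (-25)·1/8 + (-34)·1/8
 = 2/3 + 5/6 + (-1/8) + (-7/8) + (-4) + (-25/8) + (-17/4)
 = -87/8

-10.875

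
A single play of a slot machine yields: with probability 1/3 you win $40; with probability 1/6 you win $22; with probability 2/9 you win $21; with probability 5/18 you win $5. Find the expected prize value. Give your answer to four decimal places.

E[payout] = 40·1/3 + 22·1/6 + 21·2/9 + 5·5/18
 = 40/3 + 11/3 + 14/3 + 25/18
 = 415/18

23.0556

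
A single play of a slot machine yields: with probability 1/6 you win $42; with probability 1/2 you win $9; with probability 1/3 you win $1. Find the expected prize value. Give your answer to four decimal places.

11.8333

E[payout] = 42·1/6 + 9·1/2 + 1·1/3
 = 7 + 9/2 + 1/3
 = 71/6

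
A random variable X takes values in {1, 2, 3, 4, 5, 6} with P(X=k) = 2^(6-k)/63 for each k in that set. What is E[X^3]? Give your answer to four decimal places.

17.4286

E[X^3] = Σ x^3·P(X=x)
 = 1·32/63 + 8·16/63 + 27·8/63 + 64·4/63 + 125·2/63 + 216·1/63
 = 32/63 + 128/63 + 24/7 + 256/63 + 250/63 + 24/7
 = 122/7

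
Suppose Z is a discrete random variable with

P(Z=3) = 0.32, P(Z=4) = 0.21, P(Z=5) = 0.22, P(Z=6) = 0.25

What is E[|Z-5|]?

1.1

E[|Z-5|] = Σ |z-5|·P(Z=z)
 = 2·0.32 + 1·0.21 + 0·0.22 + 1·0.25
 = 0.64 + 0.21 + 0 + 0.25
 = 1.1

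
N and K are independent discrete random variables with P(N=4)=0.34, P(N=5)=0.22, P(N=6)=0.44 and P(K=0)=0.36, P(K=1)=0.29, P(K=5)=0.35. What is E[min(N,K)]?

E[min(N,K)] = Σ_n Σ_k min(n,k) · P(N=n)P(K=k)
 = 0·0.1224 + 1·0.0986 + 4·0.119 + 0·0.0792 + 1·0.0638 + 5·0.077 + 0·0.1584 + 1·0.1276 + 5·0.154
 = 0 + 0.0986 + 0.476 + 0 + 0.0638 + 0.385 + 0 + 0.1276 + 0.77
 = 1.921

1.921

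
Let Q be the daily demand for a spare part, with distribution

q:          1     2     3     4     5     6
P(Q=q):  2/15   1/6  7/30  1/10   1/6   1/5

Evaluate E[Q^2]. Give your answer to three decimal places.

E[Q^2] = Σ q^2·P(Q=q)
 = 1·2/15 + 4·1/6 + 9·7/30 + 16·1/10 + 25·1/6 + 36·1/5
 = 2/15 + 2/3 + 21/10 + 8/5 + 25/6 + 36/5
 = 238/15

15.867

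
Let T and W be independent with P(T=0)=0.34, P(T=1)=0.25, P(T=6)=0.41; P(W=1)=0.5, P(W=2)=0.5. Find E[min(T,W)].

E[min(T,W)] = Σ_t Σ_w min(t,w) · P(T=t)P(W=w)
 = 0·0.17 + 0·0.17 + 1·0.125 + 1·0.125 + 1·0.205 + 2·0.205
 = 0 + 0 + 0.125 + 0.125 + 0.205 + 0.41
 = 0.865

0.865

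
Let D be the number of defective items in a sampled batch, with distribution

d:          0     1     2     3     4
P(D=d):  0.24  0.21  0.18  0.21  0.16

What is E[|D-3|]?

E[|D-3|] = Σ |d-3|·P(D=d)
 = 3·0.24 + 2·0.21 + 1·0.18 + 0·0.21 + 1·0.16
 = 0.72 + 0.42 + 0.18 + 0 + 0.16
 = 1.48

1.48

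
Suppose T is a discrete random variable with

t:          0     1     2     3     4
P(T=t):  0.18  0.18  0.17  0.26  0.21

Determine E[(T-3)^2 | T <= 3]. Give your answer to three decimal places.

P(T <= 3) = 0.18 + 0.18 + 0.17 + 0.26 = 0.79.
E[(T-3)^2 | T <= 3] = [9·0.18 + 4·0.18 + 1·0.17 + 0·0.26] / 0.79
 = 2.51 / 0.79
 = 251/79

3.177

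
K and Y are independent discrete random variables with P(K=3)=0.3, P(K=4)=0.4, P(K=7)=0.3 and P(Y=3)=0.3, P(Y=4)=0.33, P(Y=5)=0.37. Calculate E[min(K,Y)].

3.601

E[min(K,Y)] = Σ_k Σ_y min(k,y) · P(K=k)P(Y=y)
 = 3·0.09 + 3·0.099 + 3·0.111 + 3·0.12 + 4·0.132 + 4·0.148 + 3·0.09 + 4·0.099 + 5·0.111
 = 0.27 + 0.297 + 0.333 + 0.36 + 0.528 + 0.592 + 0.27 + 0.396 + 0.555
 = 3.601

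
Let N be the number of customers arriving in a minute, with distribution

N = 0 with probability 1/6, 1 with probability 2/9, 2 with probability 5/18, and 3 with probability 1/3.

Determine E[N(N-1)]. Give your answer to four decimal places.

2.5556

E[N(N-1)] = Σ n(n-1)·P(N=n)
 = 0·1/6 + 0·2/9 + 2·5/18 + 6·1/3
 = 0 + 0 + 5/9 + 2
 = 23/9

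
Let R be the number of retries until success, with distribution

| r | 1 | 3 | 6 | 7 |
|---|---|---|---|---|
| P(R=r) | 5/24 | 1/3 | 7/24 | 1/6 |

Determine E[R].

E[R] = Σ r·P(R=r)
 = 1·5/24 + 3·1/3 + 6·7/24 + 7·1/6
 = 5/24 + 1 + 7/4 + 7/6
 = 33/8

4.125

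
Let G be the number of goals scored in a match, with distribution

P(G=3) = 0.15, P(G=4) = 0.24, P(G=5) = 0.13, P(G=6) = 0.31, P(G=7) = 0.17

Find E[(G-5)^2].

E[(G-5)^2] = Σ (g-5)^2·P(G=g)
 = 4·0.15 + 1·0.24 + 0·0.13 + 1·0.31 + 4·0.17
 = 0.6 + 0.24 + 0 + 0.31 + 0.68
 = 1.83

1.83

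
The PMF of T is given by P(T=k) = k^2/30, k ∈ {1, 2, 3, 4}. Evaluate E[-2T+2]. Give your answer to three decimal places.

E[-2T+2] = Σ (-2t+2)·P(T=t)
 = 0·1/30 + (-2)·2/15 + (-4)·3/10 + (-6)·8/15
 = 0 + (-4/15) + (-6/5) + (-16/5)
 = -14/3

-4.667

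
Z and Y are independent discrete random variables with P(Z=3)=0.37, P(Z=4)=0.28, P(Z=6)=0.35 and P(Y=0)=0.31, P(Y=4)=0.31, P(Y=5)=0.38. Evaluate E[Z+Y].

7.47

E[Z+Y] = Σ_z Σ_y (z+y) · P(Z=z)P(Y=y)
 = 3·0.1147 + 7·0.1147 + 8·0.1406 + 4·0.0868 + 8·0.0868 + 9·0.1064 + 6·0.1085 + 10·0.1085 + 11·0.133
 = 0.3441 + 0.8029 + 1.1248 + 0.3472 + 0.6944 + 0.9576 + 0.651 + 1.085 + 1.463
 = 7.47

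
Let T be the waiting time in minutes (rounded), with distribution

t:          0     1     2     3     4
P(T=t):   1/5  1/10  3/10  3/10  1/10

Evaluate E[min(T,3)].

E[min(T,3)] = Σ min(t,3)·P(T=t)
 = 0·1/5 + 1·1/10 + 2·3/10 + 3·3/10 + 3·1/10
 = 0 + 1/10 + 3/5 + 9/10 + 3/10
 = 19/10

1.9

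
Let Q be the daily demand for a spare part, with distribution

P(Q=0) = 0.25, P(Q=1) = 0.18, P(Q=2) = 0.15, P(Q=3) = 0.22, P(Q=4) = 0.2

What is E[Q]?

E[Q] = Σ q·P(Q=q)
 = 0·0.25 + 1·0.18 + 2·0.15 + 3·0.22 + 4·0.2
 = 0 + 0.18 + 0.3 + 0.66 + 0.8
 = 1.94

1.94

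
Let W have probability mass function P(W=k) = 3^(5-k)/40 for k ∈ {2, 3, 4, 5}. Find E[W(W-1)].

4.1

E[W(W-1)] = Σ w(w-1)·P(W=w)
 = 2·27/40 + 6·9/40 + 12·3/40 + 20·1/40
 = 27/20 + 27/20 + 9/10 + 1/2
 = 41/10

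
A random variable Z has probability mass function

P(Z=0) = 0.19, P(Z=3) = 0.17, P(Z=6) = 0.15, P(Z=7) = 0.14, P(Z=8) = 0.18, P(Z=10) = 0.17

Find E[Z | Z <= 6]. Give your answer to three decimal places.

P(Z <= 6) = 0.19 + 0.17 + 0.15 = 0.51.
E[Z | Z <= 6] = [0·0.19 + 3·0.17 + 6·0.15] / 0.51
 = 1.41 / 0.51
 = 47/17

2.765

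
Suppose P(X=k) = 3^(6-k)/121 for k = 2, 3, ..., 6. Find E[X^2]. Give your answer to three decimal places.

6.793

E[X^2] = Σ x^2·P(X=x)
 = 4·81/121 + 9·27/121 + 16·9/121 + 25·3/121 + 36·1/121
 = 324/121 + 243/121 + 144/121 + 75/121 + 36/121
 = 822/121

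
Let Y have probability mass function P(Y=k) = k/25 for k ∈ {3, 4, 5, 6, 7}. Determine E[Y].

5.4

E[Y] = Σ y·P(Y=y)
 = 3·3/25 + 4·4/25 + 5·1/5 + 6·6/25 + 7·7/25
 = 9/25 + 16/25 + 1 + 36/25 + 49/25
 = 27/5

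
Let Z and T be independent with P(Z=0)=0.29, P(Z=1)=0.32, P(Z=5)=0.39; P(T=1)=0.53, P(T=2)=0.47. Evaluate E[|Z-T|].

E[|Z-T|] = Σ_z Σ_t |z-t| · P(Z=z)P(T=t)
 = 1·0.1537 + 2·0.1363 + 0·0.1696 + 1·0.1504 + 4·0.2067 + 3·0.1833
 = 0.1537 + 0.2726 + 0 + 0.1504 + 0.8268 + 0.5499
 = 1.9534

1.9534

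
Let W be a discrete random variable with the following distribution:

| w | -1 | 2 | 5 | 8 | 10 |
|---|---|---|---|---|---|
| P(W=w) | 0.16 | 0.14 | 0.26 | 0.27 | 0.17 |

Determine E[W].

E[W] = Σ w·P(W=w)
 = (-1)·0.16 + 2·0.14 + 5·0.26 + 8·0.27 + 10·0.17
 = (-0.16) + 0.28 + 1.3 + 2.16 + 1.7
 = 5.28

5.28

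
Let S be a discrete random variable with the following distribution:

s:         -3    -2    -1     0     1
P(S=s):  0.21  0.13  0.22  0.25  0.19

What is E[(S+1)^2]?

E[(S+1)^2] = Σ (s+1)^2·P(S=s)
 = 4·0.21 + 1·0.13 + 0·0.22 + 1·0.25 + 4·0.19
 = 0.84 + 0.13 + 0 + 0.25 + 0.76
 = 1.98

1.98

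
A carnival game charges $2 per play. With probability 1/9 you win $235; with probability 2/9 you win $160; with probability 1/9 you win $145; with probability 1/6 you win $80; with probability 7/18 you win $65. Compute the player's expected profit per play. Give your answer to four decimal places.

114.3889

E[payout] = 235·1/9 + 160·2/9 + 145·1/9 + 80·1/6 + 65·7/18
 = 235/9 + 320/9 + 145/9 + 40/3 + 455/18
 = 2095/18
Net = 2095/18 - 2 = 2059/18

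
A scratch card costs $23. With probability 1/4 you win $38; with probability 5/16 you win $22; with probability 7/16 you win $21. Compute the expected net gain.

2.5625

E[payout] = 38·1/4 + 22·5/16 + 21·7/16
 = 19/2 + 55/8 + 147/16
 = 409/16
Net = 409/16 - 23 = 41/16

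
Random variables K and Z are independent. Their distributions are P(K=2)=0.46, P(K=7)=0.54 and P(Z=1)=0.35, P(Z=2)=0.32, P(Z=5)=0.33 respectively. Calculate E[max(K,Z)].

5.1554

E[max(K,Z)] = Σ_k Σ_z max(k,z) · P(K=k)P(Z=z)
 = 2·0.161 + 2·0.1472 + 5·0.1518 + 7·0.189 + 7·0.1728 + 7·0.1782
 = 0.322 + 0.2944 + 0.759 + 1.323 + 1.2096 + 1.2474
 = 5.1554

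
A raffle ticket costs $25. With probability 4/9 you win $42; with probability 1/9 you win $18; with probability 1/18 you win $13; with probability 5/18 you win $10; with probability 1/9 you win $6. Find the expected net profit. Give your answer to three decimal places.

-0.167

E[payout] = 42·4/9 + 18·1/9 + 13·1/18 + 10·5/18 + 6·1/9
 = 56/3 + 2 + 13/18 + 25/9 + 2/3
 = 149/6
Net = 149/6 - 25 = -1/6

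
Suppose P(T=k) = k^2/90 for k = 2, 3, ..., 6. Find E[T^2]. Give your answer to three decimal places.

E[T^2] = Σ t^2·P(T=t)
 = 4·2/45 + 9·1/10 + 16·8/45 + 25·5/18 + 36·2/5
 = 8/45 + 9/10 + 128/45 + 125/18 + 72/5
 = 379/15

25.267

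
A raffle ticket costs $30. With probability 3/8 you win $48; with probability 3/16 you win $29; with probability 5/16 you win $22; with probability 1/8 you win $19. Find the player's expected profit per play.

E[payout] = 48·3/8 + 29·3/16 + 22·5/16 + 19·1/8
 = 18 + 87/16 + 55/8 + 19/8
 = 523/16
Net = 523/16 - 30 = 43/16

2.6875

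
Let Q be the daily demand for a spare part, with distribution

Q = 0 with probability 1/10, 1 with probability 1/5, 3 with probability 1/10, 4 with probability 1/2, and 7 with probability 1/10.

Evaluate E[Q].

E[Q] = Σ q·P(Q=q)
 = 0·1/10 + 1·1/5 + 3·1/10 + 4·1/2 + 7·1/10
 = 0 + 1/5 + 3/10 + 2 + 7/10
 = 16/5

3.2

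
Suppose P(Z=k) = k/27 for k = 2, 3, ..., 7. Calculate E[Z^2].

E[Z^2] = Σ z^2·P(Z=z)
 = 4·2/27 + 9·1/9 + 16·4/27 + 25·5/27 + 36·2/9 + 49·7/27
 = 8/27 + 1 + 64/27 + 125/27 + 8 + 343/27
 = 29

29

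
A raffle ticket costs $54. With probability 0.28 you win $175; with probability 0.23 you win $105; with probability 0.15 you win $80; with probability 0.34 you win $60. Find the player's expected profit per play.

51.55

E[payout] = 175·0.28 + 105·0.23 + 80·0.15 + 60·0.34
 = 49 + 24.15 + 12 + 20.4
 = 105.55
Net = 105.55 - 54 = 51.55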